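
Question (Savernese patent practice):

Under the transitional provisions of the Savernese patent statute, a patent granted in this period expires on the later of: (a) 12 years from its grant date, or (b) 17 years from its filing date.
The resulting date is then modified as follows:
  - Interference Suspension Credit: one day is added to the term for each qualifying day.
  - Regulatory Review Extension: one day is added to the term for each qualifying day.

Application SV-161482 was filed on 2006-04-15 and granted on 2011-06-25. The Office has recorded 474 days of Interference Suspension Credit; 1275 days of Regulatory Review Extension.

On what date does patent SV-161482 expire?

(a) grant + 12 years → 25 June 2023.
(b) filing + 17 years → 15 April 2023.
Later of the two: 25 June 2023.
Interference Suspension Credit: +474 days → 11 October 2024.
Regulatory Review Extension: +1275 days → 8 April 2028.

2028-04-08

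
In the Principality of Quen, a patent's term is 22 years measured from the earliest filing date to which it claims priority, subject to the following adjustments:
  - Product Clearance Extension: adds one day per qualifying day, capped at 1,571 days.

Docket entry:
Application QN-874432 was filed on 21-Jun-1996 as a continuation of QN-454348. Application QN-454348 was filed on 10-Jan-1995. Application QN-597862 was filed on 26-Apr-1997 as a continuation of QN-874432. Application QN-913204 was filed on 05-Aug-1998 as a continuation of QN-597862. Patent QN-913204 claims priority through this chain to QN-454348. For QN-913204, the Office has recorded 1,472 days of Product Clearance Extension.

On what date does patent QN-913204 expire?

Earliest priority filing: 10 January 1995.
Base term: 10 January 1995 + 22 years → 10 January 2017.
Product Clearance Extension: 1472 days (within the 1571-day cap) → +1472 days → 21 January 2021.

2021-01-21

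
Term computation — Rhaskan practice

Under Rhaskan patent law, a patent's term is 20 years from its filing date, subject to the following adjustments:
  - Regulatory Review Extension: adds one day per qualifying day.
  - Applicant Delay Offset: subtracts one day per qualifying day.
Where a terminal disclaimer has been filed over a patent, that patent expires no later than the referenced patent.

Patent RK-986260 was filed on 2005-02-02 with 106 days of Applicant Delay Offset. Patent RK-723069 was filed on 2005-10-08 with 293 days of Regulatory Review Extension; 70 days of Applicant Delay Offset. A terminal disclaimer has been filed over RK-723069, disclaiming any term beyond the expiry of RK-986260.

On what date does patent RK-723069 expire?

Natural term of RK-723069:
  Base: filing + 20 years → 8 October 2025.
  Regulatory Review Extension: +293 days → 28 July 2026.
  Applicant Delay Offset: −70 days → 19 May 2026.
Expiry of referenced patent RK-986260:
  Base: filing + 20 years → 2 February 2025.
  Applicant Delay Offset: −106 days → 19 October 2024.
Terminal disclaimer: RK-723069 expires on the earlier of 19 May 2026 and 19 October 2024.

October 19, 2024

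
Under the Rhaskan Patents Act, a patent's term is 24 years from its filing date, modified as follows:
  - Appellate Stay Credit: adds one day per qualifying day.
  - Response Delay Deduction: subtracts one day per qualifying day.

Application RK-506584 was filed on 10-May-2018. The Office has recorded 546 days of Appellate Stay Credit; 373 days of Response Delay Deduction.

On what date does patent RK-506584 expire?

Base term: filing date + 24 years → 10 May 2042.
Appellate Stay Credit: +546 days → 7 November 2043.
Response Delay Deduction: −373 days → 30 October 2042.

October 30, 2042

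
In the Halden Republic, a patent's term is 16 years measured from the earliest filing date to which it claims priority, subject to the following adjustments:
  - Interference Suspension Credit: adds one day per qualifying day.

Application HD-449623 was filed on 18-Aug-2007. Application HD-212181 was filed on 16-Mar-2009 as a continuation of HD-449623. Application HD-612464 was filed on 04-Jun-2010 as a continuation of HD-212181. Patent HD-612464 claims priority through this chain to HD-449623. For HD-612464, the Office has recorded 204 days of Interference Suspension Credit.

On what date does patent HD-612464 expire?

Earliest priority filing: 18 August 2007.
Base term: 18 August 2007 + 16 years → 18 August 2023.
Interference Suspension Credit: +204 days → 9 March 2024.

2024-03-09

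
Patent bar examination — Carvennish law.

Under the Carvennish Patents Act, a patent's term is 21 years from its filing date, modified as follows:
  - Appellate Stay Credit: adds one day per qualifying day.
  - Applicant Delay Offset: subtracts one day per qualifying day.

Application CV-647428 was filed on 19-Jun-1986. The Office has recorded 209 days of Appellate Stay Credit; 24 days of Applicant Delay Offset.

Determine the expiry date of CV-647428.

Base term: filing date + 21 years → 19 June 2007.
Appellate Stay Credit: +209 days → 14 January 2008.
Applicant Delay Offset: −24 days → 21 December 2007.

December 21, 2007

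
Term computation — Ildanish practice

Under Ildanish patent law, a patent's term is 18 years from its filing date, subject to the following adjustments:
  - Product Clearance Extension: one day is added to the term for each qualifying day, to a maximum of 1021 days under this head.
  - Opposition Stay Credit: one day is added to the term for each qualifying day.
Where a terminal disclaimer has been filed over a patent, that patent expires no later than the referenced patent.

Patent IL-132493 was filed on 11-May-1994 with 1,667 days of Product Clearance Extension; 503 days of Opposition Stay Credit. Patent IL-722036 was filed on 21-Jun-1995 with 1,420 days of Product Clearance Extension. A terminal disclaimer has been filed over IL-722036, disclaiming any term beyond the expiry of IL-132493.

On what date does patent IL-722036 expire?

April 7, 2016

Natural term of IL-722036:
  Base: filing + 18 years → 21 June 2013.
  Product Clearance Extension: 1420 days claimed exceeds the 1021-day cap, so +1021 days → 7 April 2016.
Expiry of referenced patent IL-132493:
  Base: filing + 18 years → 11 May 2012.
  Product Clearance Extension: 1667 days claimed exceeds the 1021-day cap, so +1021 days → 26 February 2015.
  Opposition Stay Credit: +503 days → 13 July 2016.
Terminal disclaimer: IL-722036 expires on the earlier of 7 April 2016 and 13 July 2016.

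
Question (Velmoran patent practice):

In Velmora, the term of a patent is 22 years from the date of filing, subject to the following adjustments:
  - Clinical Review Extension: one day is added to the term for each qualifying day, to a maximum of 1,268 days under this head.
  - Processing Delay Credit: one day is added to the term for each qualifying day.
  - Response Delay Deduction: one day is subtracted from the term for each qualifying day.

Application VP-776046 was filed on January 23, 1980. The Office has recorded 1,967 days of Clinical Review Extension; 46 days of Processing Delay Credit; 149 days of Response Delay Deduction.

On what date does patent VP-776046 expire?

April 2, 2005

Base term: filing date + 22 years → 23 January 2002.
Clinical Review Extension: 1967 days claimed exceeds the 1268-day cap, so +1268 days → 14 July 2005.
Processing Delay Credit: +46 days → 29 August 2005.
Response Delay Deduction: −149 days → 2 April 2005.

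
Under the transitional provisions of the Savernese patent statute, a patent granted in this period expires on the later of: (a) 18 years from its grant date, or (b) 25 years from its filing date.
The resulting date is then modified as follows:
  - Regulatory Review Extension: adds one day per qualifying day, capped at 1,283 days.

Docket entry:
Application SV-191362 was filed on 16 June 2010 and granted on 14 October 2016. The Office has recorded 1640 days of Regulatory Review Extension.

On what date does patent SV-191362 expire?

(a) grant + 18 years → 14 October 2034.
(b) filing + 25 years → 16 June 2035.
Later of the two: 16 June 2035.
Regulatory Review Extension: 1640 days claimed exceeds the 1283-day cap, so +1283 days → 20 December 2038.

2038-12-20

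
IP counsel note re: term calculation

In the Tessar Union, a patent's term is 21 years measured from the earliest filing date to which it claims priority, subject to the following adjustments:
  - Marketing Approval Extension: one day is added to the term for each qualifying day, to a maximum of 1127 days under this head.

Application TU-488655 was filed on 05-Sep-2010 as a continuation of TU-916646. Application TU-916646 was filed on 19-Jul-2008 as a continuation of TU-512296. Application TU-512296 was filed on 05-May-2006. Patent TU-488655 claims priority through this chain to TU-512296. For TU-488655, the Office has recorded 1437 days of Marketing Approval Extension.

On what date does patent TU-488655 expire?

Earliest priority filing: 5 May 2006.
Base term: 5 May 2006 + 21 years → 5 May 2027.
Marketing Approval Extension: 1437 days claimed exceeds the 1127-day cap, so +1127 days → 5 June 2030.

June 5, 2030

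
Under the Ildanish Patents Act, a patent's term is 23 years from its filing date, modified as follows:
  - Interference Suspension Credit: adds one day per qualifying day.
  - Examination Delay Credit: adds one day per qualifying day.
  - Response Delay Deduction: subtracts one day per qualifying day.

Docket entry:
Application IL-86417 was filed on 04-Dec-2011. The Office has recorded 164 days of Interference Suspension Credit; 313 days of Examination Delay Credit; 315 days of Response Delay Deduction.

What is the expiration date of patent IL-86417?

Base term: filing date + 23 years → 4 December 2034.
Interference Suspension Credit: +164 days → 17 May 2035.
Examination Delay Credit: +313 days → 25 March 2036.
Response Delay Deduction: −315 days → 15 May 2035.

2035-05-15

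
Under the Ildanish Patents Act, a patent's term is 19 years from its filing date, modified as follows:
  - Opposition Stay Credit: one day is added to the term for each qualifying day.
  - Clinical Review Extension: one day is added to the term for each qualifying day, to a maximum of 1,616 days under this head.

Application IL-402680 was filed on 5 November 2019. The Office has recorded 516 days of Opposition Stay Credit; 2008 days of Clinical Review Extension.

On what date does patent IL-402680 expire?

September 6, 2044

Base term: filing date + 19 years → 5 November 2038.
Opposition Stay Credit: +516 days → 4 April 2040.
Clinical Review Extension: 2008 days claimed exceeds the 1616-day cap, so +1616 days → 6 September 2044.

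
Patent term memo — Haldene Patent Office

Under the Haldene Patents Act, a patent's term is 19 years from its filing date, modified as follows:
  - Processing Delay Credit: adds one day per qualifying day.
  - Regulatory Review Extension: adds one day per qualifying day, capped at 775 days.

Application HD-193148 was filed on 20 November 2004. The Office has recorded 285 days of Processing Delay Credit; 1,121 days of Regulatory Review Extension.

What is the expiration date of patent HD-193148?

2026-10-15

Base term: filing date + 19 years → 20 November 2023.
Processing Delay Credit: +285 days → 31 August 2024.
Regulatory Review Extension: 1121 days claimed exceeds the 775-day cap, so +775 days → 15 October 2026.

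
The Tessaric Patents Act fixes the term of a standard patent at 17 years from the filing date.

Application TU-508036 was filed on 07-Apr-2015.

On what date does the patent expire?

2032-04-07

Filing date + 17 years → 7 April 2032.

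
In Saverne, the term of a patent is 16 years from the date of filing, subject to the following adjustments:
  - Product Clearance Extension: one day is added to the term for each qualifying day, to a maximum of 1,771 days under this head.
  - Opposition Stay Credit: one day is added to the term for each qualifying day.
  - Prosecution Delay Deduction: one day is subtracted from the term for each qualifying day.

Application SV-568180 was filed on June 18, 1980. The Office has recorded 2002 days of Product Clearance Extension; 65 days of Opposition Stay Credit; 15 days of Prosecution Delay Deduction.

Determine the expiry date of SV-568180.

Base term: filing date + 16 years → 18 June 1996.
Product Clearance Extension: 2002 days claimed exceeds the 1771-day cap, so +1771 days → 24 April 2001.
Opposition Stay Credit: +65 days → 28 June 2001.
Prosecution Delay Deduction: −15 days → 13 June 2001.

June 13, 2001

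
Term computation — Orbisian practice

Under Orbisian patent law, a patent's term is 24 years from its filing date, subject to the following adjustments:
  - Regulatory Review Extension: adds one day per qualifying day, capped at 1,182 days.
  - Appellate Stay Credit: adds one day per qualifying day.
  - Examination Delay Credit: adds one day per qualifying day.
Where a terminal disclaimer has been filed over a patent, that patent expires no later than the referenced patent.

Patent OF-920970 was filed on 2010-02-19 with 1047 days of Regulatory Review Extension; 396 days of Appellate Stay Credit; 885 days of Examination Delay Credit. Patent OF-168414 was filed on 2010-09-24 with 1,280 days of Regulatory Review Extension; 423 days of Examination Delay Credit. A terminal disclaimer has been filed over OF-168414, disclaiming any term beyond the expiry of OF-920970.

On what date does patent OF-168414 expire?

2039-02-15

Natural term of OF-168414:
  Base: filing + 24 years → 24 September 2034.
  Regulatory Review Extension: 1280 days claimed exceeds the 1182-day cap, so +1182 days → 19 December 2037.
  Examination Delay Credit: +423 days → 15 February 2039.
Expiry of referenced patent OF-920970:
  Base: filing + 24 years → 19 February 2034.
  Regulatory Review Extension: 1047 days (within the 1182-day cap) → +1047 days → 1 January 2037.
  Appellate Stay Credit: +396 days → 1 February 2038.
  Examination Delay Credit: +885 days → 5 July 2040.
Terminal disclaimer: OF-168414 expires on the earlier of 15 February 2039 and 5 July 2040.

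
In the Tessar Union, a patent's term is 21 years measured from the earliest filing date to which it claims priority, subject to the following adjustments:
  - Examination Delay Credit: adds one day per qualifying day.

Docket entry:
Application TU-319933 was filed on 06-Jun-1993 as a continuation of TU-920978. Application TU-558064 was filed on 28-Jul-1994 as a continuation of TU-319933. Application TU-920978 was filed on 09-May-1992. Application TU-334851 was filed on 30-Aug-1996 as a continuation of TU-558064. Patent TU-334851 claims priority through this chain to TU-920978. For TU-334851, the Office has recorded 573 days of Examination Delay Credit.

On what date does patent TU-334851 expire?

Earliest priority filing: 9 May 1992.
Base term: 9 May 1992 + 21 years → 9 May 2013.
Examination Delay Credit: +573 days → 3 December 2014.

2014-12-03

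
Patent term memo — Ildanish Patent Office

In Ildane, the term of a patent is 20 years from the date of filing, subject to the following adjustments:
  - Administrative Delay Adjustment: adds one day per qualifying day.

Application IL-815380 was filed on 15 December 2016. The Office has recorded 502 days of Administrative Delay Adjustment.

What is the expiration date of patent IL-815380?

May 1, 2038

Base term: filing date + 20 years → 15 December 2036.
Administrative Delay Adjustment: +502 days → 1 May 2038.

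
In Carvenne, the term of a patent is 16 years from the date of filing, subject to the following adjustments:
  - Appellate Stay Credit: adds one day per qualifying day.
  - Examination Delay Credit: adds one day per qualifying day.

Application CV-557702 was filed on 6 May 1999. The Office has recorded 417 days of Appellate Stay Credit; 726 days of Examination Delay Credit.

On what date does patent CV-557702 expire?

2018-06-22

Base term: filing date + 16 years → 6 May 2015.
Appellate Stay Credit: +417 days → 26 June 2016.
Examination Delay Credit: +726 days → 22 June 2018.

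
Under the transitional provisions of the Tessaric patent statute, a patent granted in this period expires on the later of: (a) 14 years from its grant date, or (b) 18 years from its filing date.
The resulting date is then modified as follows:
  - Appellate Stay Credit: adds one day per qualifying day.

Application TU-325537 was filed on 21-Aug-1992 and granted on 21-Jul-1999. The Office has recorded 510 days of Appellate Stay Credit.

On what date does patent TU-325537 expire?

2014-12-13

(a) grant + 14 years → 21 July 2013.
(b) filing + 18 years → 21 August 2010.
Later of the two: 21 July 2013.
Appellate Stay Credit: +510 days → 13 December 2014.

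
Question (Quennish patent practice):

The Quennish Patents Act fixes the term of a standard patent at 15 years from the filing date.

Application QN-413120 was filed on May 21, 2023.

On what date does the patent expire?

Filing date + 15 years → 21 May 2038.

May 21, 2038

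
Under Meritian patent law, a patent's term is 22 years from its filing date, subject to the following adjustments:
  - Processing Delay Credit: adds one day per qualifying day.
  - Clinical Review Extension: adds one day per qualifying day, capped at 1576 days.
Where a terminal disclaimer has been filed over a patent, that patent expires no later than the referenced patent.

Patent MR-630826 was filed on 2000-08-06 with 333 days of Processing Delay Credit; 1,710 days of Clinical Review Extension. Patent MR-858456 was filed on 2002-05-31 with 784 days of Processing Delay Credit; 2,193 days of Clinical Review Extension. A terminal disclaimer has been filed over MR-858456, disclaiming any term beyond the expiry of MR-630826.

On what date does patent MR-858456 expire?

Natural term of MR-858456:
  Base: filing + 22 years → 31 May 2024.
  Processing Delay Credit: +784 days → 24 July 2026.
  Clinical Review Extension: 2193 days claimed exceeds the 1576-day cap, so +1576 days → 16 November 2030.
Expiry of referenced patent MR-630826:
  Base: filing + 22 years → 6 August 2022.
  Processing Delay Credit: +333 days → 5 July 2023.
  Clinical Review Extension: 1710 days claimed exceeds the 1576-day cap, so +1576 days → 28 October 2027.
Terminal disclaimer: MR-858456 expires on the earlier of 16 November 2030 and 28 October 2027.

2027-10-28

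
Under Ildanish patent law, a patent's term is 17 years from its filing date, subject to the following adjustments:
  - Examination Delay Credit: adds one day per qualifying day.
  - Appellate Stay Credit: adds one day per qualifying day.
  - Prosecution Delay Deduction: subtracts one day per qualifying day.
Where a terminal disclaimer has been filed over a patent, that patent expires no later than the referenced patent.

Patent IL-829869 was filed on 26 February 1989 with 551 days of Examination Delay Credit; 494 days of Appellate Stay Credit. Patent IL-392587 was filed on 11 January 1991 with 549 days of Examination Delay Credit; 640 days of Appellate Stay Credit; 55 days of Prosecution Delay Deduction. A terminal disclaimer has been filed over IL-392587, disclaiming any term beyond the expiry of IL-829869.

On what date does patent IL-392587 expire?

Natural term of IL-392587:
  Base: filing + 17 years → 11 January 2008.
  Examination Delay Credit: +549 days → 13 July 2009.
  Appellate Stay Credit: +640 days → 14 April 2011.
  Prosecution Delay Deduction: −55 days → 18 February 2011.
Expiry of referenced patent IL-829869:
  Base: filing + 17 years → 26 February 2006.
  Examination Delay Credit: +551 days → 31 August 2007.
  Appellate Stay Credit: +494 days → 6 January 2009.
Terminal disclaimer: IL-392587 expires on the earlier of 18 February 2011 and 6 January 2009.

2009-01-06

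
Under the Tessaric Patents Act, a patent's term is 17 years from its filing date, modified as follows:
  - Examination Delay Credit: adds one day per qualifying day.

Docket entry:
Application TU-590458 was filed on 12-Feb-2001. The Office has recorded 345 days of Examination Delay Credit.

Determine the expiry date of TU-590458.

Base term: filing date + 17 years → 12 February 2018.
Examination Delay Credit: +345 days → 23 January 2019.

January 23, 2019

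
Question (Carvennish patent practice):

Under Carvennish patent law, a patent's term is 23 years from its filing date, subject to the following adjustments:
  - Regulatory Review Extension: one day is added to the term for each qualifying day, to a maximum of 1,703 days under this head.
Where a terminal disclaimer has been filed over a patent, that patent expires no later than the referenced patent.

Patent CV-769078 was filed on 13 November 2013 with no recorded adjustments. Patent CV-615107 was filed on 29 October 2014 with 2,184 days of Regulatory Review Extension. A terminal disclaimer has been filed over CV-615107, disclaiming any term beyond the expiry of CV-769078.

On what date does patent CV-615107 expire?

Natural term of CV-615107:
  Base: filing + 23 years → 29 October 2037.
  Regulatory Review Extension: 2184 days claimed exceeds the 1703-day cap, so +1703 days → 28 June 2042.
Expiry of referenced patent CV-769078:
  Base: filing + 23 years → 13 November 2036.
Terminal disclaimer: CV-615107 expires on the earlier of 28 June 2042 and 13 November 2036.

November 13, 2036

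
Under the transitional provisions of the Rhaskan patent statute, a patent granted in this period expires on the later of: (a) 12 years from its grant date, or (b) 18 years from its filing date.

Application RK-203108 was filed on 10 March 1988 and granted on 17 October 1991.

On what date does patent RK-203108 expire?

2006-03-10

(a) grant + 12 years → 17 October 2003.
(b) filing + 18 years → 10 March 2006.
Later of the two: 10 March 2006.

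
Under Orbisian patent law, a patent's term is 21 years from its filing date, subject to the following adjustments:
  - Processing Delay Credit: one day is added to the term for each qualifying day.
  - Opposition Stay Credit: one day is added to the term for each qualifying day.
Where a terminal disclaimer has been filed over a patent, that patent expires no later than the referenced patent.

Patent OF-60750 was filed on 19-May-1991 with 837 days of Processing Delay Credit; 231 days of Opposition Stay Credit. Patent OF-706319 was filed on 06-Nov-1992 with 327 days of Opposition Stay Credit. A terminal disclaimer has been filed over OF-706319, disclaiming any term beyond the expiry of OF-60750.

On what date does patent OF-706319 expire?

Natural term of OF-706319:
  Base: filing + 21 years → 6 November 2013.
  Opposition Stay Credit: +327 days → 29 September 2014.
Expiry of referenced patent OF-60750:
  Base: filing + 21 years → 19 May 2012.
  Processing Delay Credit: +837 days → 3 September 2014.
  Opposition Stay Credit: +231 days → 22 April 2015.
Terminal disclaimer: OF-706319 expires on the earlier of 29 September 2014 and 22 April 2015.

2014-09-29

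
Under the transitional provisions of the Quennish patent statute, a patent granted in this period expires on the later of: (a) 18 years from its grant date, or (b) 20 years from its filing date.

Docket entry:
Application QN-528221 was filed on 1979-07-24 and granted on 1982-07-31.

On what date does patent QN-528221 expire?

(a) grant + 18 years → 31 July 2000.
(b) filing + 20 years → 24 July 1999.
Later of the two: 31 July 2000.

July 31, 2000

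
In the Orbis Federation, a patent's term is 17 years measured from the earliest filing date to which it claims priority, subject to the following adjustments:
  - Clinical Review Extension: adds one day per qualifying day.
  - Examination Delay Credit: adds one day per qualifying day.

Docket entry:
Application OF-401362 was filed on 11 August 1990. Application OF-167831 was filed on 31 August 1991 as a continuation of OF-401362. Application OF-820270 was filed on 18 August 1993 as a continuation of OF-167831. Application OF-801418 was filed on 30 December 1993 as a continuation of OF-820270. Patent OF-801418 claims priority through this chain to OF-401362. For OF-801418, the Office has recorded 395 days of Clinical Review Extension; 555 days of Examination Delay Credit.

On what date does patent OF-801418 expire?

Earliest priority filing: 11 August 1990.
Base term: 11 August 1990 + 17 years → 11 August 2007.
Clinical Review Extension: +395 days → 9 September 2008.
Examination Delay Credit: +555 days → 18 March 2010.

March 18, 2010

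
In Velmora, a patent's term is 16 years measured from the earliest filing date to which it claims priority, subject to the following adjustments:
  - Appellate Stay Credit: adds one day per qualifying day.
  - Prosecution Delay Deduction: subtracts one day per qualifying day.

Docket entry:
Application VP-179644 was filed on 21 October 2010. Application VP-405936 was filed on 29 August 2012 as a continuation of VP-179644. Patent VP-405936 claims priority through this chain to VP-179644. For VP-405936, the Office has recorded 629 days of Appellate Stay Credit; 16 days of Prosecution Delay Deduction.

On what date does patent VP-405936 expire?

June 25, 2028

Earliest priority filing: 21 October 2010.
Base term: 21 October 2010 + 16 years → 21 October 2026.
Appellate Stay Credit: +629 days → 11 July 2028.
Prosecution Delay Deduction: −16 days → 25 June 2028.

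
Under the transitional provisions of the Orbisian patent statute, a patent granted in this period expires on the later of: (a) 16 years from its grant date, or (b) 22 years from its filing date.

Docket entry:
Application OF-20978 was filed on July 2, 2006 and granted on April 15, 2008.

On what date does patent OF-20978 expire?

(a) grant + 16 years → 15 April 2024.
(b) filing + 22 years → 2 July 2028.
Later of the two: 2 July 2028.

July 2, 2028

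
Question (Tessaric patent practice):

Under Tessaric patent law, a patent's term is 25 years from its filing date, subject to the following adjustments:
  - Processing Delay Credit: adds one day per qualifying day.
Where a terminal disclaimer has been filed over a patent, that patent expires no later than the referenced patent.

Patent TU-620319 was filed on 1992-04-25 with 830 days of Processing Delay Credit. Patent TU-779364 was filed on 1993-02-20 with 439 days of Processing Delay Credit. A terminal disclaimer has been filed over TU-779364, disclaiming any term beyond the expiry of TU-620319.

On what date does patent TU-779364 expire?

2019-05-05

Natural term of TU-779364:
  Base: filing + 25 years → 20 February 2018.
  Processing Delay Credit: +439 days → 5 May 2019.
Expiry of referenced patent TU-620319:
  Base: filing + 25 years → 25 April 2017.
  Processing Delay Credit: +830 days → 3 August 2019.
Terminal disclaimer: TU-779364 expires on the earlier of 5 May 2019 and 3 August 2019.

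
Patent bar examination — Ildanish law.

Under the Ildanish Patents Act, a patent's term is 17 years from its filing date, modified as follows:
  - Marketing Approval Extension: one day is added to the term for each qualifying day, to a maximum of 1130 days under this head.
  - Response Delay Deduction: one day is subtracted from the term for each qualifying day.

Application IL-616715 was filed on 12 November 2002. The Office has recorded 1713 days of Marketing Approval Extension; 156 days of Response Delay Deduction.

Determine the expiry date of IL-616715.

Base term: filing date + 17 years → 12 November 2019.
Marketing Approval Extension: 1713 days claimed exceeds the 1130-day cap, so +1130 days → 16 December 2022.
Response Delay Deduction: −156 days → 13 July 2022.

July 13, 2022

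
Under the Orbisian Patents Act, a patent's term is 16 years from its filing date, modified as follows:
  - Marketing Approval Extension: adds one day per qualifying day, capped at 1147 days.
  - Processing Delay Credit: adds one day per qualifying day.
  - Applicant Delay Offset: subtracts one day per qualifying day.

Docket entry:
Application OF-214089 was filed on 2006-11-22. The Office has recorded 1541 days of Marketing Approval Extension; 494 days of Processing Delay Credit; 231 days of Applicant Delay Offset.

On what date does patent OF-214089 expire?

Base term: filing date + 16 years → 22 November 2022.
Marketing Approval Extension: 1541 days claimed exceeds the 1147-day cap, so +1147 days → 12 January 2026.
Processing Delay Credit: +494 days → 21 May 2027.
Applicant Delay Offset: −231 days → 2 October 2026.

2026-10-02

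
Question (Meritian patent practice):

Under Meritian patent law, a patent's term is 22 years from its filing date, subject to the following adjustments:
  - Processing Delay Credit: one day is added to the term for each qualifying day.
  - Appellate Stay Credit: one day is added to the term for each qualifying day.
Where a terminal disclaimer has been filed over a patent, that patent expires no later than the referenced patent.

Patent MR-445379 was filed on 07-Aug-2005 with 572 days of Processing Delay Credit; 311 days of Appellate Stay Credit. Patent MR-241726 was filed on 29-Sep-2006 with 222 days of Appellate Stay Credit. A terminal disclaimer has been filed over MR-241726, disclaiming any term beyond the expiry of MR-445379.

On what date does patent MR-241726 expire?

Natural term of MR-241726:
  Base: filing + 22 years → 29 September 2028.
  Appellate Stay Credit: +222 days → 9 May 2029.
Expiry of referenced patent MR-445379:
  Base: filing + 22 years → 7 August 2027.
  Processing Delay Credit: +572 days → 1 March 2029.
  Appellate Stay Credit: +311 days → 6 January 2030.
Terminal disclaimer: MR-241726 expires on the earlier of 9 May 2029 and 6 January 2030.

2029-05-09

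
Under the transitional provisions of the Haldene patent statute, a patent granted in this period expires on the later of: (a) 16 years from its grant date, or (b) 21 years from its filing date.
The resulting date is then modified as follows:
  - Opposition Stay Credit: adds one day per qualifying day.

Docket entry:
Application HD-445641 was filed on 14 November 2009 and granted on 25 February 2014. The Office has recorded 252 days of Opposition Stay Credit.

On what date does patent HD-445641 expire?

July 24, 2031

(a) grant + 16 years → 25 February 2030.
(b) filing + 21 years → 14 November 2030.
Later of the two: 14 November 2030.
Opposition Stay Credit: +252 days → 24 July 2031.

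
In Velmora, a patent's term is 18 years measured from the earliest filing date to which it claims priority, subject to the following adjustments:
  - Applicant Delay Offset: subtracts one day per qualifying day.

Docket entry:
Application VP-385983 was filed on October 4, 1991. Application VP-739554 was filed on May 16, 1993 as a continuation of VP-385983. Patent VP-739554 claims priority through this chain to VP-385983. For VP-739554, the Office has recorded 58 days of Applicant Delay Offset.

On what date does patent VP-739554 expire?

August 7, 2009

Earliest priority filing: 4 October 1991.
Base term: 4 October 1991 + 18 years → 4 October 2009.
Applicant Delay Offset: −58 days → 7 August 2009.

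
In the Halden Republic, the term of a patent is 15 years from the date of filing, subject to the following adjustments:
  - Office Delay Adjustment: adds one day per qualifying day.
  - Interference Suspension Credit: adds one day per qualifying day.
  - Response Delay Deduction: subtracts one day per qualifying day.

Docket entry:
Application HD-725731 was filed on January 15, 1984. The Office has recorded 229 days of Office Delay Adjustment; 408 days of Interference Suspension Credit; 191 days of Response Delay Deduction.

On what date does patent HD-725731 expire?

Base term: filing date + 15 years → 15 January 1999.
Office Delay Adjustment: +229 days → 1 September 1999.
Interference Suspension Credit: +408 days → 13 October 2000.
Response Delay Deduction: −191 days → 5 April 2000.

2000-04-05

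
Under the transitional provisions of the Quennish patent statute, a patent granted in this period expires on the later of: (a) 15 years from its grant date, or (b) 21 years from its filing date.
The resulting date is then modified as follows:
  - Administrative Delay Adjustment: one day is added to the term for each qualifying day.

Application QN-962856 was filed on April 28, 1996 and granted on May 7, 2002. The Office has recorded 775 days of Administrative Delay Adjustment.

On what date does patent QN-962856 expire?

(a) grant + 15 years → 7 May 2017.
(b) filing + 21 years → 28 April 2017.
Later of the two: 7 May 2017.
Administrative Delay Adjustment: +775 days → 21 June 2019.

June 21, 2019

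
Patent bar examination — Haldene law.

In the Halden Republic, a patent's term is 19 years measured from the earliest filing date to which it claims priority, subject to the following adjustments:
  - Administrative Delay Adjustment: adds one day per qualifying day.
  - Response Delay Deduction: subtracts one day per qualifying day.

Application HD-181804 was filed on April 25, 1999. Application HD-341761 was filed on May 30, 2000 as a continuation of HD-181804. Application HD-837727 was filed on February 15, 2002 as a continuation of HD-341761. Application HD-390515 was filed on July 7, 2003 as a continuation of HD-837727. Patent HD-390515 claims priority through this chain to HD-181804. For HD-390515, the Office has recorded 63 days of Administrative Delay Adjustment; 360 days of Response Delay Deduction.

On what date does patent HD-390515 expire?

July 2, 2017

Earliest priority filing: 25 April 1999.
Base term: 25 April 1999 + 19 years → 25 April 2018.
Administrative Delay Adjustment: +63 days → 27 June 2018.
Response Delay Deduction: −360 days → 2 July 2017.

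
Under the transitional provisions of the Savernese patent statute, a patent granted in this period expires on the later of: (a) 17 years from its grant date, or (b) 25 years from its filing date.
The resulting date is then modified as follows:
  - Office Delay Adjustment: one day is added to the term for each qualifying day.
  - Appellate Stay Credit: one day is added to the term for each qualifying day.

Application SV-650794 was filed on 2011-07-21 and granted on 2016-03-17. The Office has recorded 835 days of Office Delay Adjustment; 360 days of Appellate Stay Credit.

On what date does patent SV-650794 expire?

October 29, 2039

(a) grant + 17 years → 17 March 2033.
(b) filing + 25 years → 21 July 2036.
Later of the two: 21 July 2036.
Office Delay Adjustment: +835 days → 3 November 2038.
Appellate Stay Credit: +360 days → 29 October 2039.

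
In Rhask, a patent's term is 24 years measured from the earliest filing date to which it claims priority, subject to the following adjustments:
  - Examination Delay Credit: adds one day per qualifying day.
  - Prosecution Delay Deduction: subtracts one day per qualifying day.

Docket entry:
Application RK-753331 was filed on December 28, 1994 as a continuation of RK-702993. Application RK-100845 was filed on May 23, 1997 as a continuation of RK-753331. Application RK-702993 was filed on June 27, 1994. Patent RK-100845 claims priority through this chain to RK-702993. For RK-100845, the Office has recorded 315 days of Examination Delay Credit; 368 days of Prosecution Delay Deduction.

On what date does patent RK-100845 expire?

Earliest priority filing: 27 June 1994.
Base term: 27 June 1994 + 24 years → 27 June 2018.
Examination Delay Credit: +315 days → 8 May 2019.
Prosecution Delay Deduction: −368 days → 5 May 2018.

May 5, 2018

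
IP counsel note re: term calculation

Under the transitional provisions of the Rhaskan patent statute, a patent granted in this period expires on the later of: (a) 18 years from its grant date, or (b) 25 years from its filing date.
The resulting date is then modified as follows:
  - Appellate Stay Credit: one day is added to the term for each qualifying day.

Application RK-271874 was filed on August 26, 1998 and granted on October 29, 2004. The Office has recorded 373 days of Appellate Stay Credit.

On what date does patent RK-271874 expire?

(a) grant + 18 years → 29 October 2022.
(b) filing + 25 years → 26 August 2023.
Later of the two: 26 August 2023.
Appellate Stay Credit: +373 days → 2 September 2024.

2024-09-02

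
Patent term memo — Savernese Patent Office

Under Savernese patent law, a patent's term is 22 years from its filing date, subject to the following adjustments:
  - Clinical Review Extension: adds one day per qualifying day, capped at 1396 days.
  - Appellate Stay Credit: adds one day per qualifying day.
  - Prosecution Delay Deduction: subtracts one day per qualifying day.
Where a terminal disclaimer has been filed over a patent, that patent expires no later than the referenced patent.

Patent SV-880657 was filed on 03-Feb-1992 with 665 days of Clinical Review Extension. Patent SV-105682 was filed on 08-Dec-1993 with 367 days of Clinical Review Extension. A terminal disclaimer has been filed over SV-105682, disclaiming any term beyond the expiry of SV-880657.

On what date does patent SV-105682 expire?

Natural term of SV-105682:
  Base: filing + 22 years → 8 December 2015.
  Clinical Review Extension: 367 days (within the 1396-day cap) → +367 days → 9 December 2016.
Expiry of referenced patent SV-880657:
  Base: filing + 22 years → 3 February 2014.
  Clinical Review Extension: 665 days (within the 1396-day cap) → +665 days → 30 November 2015.
Terminal disclaimer: SV-105682 expires on the earlier of 9 December 2016 and 30 November 2015.

November 30, 2015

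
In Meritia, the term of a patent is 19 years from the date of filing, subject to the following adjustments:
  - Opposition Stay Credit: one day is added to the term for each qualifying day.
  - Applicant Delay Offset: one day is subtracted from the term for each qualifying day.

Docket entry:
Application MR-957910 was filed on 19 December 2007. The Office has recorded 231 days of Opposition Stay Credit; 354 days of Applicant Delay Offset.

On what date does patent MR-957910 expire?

August 18, 2026

Base term: filing date + 19 years → 19 December 2026.
Opposition Stay Credit: +231 days → 7 August 2027.
Applicant Delay Offset: −354 days → 18 August 2026.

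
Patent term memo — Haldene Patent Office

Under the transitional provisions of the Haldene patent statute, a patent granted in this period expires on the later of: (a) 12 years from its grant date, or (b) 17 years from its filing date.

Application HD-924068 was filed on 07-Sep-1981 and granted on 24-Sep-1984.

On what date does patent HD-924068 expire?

1998-09-07

(a) grant + 12 years → 24 September 1996.
(b) filing + 17 years → 7 September 1998.
Later of the two: 7 September 1998.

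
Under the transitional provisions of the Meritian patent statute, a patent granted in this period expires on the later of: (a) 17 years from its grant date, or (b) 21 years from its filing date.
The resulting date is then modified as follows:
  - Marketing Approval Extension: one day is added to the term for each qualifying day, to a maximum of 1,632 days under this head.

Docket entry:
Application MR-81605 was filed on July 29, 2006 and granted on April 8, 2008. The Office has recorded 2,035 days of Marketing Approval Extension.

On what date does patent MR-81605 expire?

January 16, 2032

(a) grant + 17 years → 8 April 2025.
(b) filing + 21 years → 29 July 2027.
Later of the two: 29 July 2027.
Marketing Approval Extension: 2035 days claimed exceeds the 1632-day cap, so +1632 days → 16 January 2032.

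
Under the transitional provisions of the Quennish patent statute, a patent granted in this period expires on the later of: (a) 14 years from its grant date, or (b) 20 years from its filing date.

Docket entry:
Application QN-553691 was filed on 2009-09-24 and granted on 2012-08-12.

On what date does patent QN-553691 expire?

(a) grant + 14 years → 12 August 2026.
(b) filing + 20 years → 24 September 2029.
Later of the two: 24 September 2029.

September 24, 2029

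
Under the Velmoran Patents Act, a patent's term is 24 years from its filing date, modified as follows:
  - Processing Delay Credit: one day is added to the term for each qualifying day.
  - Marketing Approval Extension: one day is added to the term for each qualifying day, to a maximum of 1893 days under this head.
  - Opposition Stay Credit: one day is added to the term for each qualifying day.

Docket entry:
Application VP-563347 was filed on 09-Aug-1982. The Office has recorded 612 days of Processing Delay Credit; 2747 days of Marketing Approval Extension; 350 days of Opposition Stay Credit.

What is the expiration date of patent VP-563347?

Base term: filing date + 24 years → 9 August 2006.
Processing Delay Credit: +612 days → 12 April 2008.
Marketing Approval Extension: 2747 days claimed exceeds the 1893-day cap, so +1893 days → 18 June 2013.
Opposition Stay Credit: +350 days → 3 June 2014.

2014-06-03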